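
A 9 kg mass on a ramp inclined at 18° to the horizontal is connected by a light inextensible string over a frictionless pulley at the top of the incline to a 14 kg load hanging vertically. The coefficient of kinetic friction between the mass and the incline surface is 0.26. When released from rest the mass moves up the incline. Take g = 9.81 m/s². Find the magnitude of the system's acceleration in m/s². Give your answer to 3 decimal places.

3.836 m/s²

For the mass on the incline: the weight component along the slope is m₁g sin 18° = 9 × 9.81 × 0.3090 = 27.282 N and the normal force is N = m₁g cos 18° = 83.969 N.
Kinetic friction opposes the mass's motion up the incline: f = μN = 0.26 × 83.969 = 21.832 N acting down the slope.
Newton's second law for the mass (up-slope positive): T − 27.282 − 21.832 = 9 a. For the hanging load (downward positive): 14 × 9.81 − T = 14 a.
Adding the two equations eliminates T: 88.226 = 23 a, so a = 3.8359 m/s².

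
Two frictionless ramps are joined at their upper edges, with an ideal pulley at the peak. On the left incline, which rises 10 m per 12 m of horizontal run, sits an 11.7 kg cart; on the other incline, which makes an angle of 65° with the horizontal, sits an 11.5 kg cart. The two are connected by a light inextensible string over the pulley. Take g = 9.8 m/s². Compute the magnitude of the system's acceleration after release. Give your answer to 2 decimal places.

Resolve each weight along its own incline: the 11.7 kg mass has component 11.7 × 9.8 × sin 39.81° = 73.404 N down its slope, and the 11.5 kg mass has 11.5 × 9.8 × sin 65° = 102.141 N down its slope.
The 11.5 kg side's 102.141 N exceeds the other side's 73.404 N, so that mass slides down and the 11.7 kg mass slides up. Taking that direction as positive, Newton's second law for the whole system gives 102.141 − 73.404 = (11.7 + 11.5) a, so a = 28.737 / 23.2 = 1.2387 m/s².

1.24 m/s²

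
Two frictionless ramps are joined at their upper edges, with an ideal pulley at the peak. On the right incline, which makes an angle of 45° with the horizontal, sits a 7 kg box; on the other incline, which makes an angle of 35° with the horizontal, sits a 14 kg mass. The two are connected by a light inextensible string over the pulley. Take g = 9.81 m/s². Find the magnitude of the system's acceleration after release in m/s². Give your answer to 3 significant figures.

1.44 m/s²

Resolve each weight along its own incline: the 7 kg mass has component 7 × 9.81 × sin 45° = 48.557 N down its slope, and the 14 kg mass has 14 × 9.81 × sin 35° = 78.775 N down its slope.
The 14 kg side's 78.775 N exceeds the other side's 48.557 N, so that mass slides down and the 7 kg mass slides up. Taking that direction as positive, Newton's second law for the whole system gives 78.775 − 48.557 = (7 + 14) a, so a = 30.218 / 21 = 1.4390 m/s².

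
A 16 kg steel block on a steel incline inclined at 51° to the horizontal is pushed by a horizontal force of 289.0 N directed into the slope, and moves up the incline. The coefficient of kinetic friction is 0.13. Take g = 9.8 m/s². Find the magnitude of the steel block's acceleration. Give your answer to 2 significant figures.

The horizontal push has components F cos 51° = 289.0 × 0.6293 = 181.868 N up the incline and F sin 51° = 289.0 × 0.7771 = 224.582 N pressing into the surface.
The normal force is therefore N = mg cos 51° + F sin 51° = 98.674 + 224.582 = 323.256 N, and kinetic friction down the slope is μN = 0.13 × 323.256 = 42.023 N.
Along the incline: F cos 51° − mg sin 51° − μN = ma, so 181.868 − 121.849 − 42.023 = 16 a, giving a = 1.1247 m/s².

1.1 m/s²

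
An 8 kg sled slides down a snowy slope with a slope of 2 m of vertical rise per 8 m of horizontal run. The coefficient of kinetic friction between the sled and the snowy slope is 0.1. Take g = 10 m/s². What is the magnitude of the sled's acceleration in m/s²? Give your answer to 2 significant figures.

1.5 m/s²

Resolving the weight along the incline: the component pulling the sled down the slope is mg sin 14.04° = 8 × 10 × 0.2425 = 19.400 N, and the normal force is N = mg cos 14.04° = 8 × 10 × 0.9701 = 77.608 N.
Kinetic friction acts up the slope with magnitude f = μN = 0.1 × 77.608 = 7.761 N.
Net force along the incline is 19.400 − 7.761 = 11.639 N, so a = 11.639 / 8 = 1.4549 m/s².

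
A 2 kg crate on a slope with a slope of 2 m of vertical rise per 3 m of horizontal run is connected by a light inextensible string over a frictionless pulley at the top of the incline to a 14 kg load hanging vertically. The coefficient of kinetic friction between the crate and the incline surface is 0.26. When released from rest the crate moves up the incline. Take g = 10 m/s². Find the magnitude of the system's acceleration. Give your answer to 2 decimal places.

For the crate on the incline: the weight component along the slope is m₁g sin 33.69° = 2 × 10 × 0.5547 = 11.094 N and the normal force is N = m₁g cos 33.69° = 16.641 N.
Kinetic friction opposes the crate's motion up the incline: f = μN = 0.26 × 16.641 = 4.327 N acting down the slope.
Newton's second law for the crate (up-slope positive): T − 11.094 − 4.327 = 2 a. For the hanging load (downward positive): 14 × 10 − T = 14 a.
Adding the two equations eliminates T: 124.579 = 16 a, so a = 7.7862 m/s².

7.79 m/s²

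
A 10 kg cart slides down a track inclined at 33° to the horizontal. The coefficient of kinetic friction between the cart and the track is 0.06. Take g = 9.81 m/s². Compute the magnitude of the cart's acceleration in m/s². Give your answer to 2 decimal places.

4.85 m/s²

Resolving the weight along the incline: the component pulling the cart down the slope is mg sin 33° = 10 × 9.81 × 0.5446 = 53.425 N, and the normal force is N = mg cos 33° = 10 × 9.81 × 0.8387 = 82.276 N.
Kinetic friction acts up the slope with magnitude f = μN = 0.06 × 82.276 = 4.937 N.
Net force along the incline is 53.425 − 4.937 = 48.488 N, so a = 48.488 / 10 = 4.8488 m/s².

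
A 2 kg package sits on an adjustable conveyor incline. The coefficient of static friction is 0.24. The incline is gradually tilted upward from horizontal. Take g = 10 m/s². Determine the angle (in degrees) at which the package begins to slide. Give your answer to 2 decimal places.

At the threshold of sliding, static friction is at its maximum μ_s N and exactly balances the weight component along the incline: mg sin θ = μ_s mg cos θ.
Hence tan θ = μ_s = 0.24, so θ = arctan(0.24) = 13.4957°.

13.50°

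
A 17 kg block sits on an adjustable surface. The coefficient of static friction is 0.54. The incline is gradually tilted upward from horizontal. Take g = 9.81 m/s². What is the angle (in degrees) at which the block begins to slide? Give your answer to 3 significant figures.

28.4°

At the threshold of sliding, static friction is at its maximum μ_s N and exactly balances the weight component along the incline: mg sin θ = μ_s mg cos θ.
Hence tan θ = μ_s = 0.54, so θ = arctan(0.54) = 28.3690°.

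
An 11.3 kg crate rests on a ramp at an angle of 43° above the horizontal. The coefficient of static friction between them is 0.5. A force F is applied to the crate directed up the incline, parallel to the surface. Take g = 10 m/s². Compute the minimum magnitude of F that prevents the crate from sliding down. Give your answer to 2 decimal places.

35.74 N

The normal force is N = mg cos 43° = 82.643 N. With F at its minimum the crate is on the verge of sliding down, so static friction is at its maximum μ_s N = 0.5 × 82.643 = 41.322 N and acts up the slope.
Equilibrium along the incline: F + μ_s N = mg sin 43°, so F = 77.066 − 41.322 = 35.744 N.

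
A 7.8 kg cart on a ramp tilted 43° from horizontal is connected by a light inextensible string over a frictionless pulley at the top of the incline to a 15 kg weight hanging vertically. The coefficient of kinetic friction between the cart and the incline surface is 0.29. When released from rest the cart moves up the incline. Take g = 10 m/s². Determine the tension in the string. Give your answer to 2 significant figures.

97 N

For the cart on the incline: the weight component along the slope is m₁g sin 43° = 7.8 × 10 × 0.6820 = 53.196 N and the normal force is N = m₁g cos 43° = 57.046 N.
Kinetic friction opposes the cart's motion up the incline: f = μN = 0.29 × 57.046 = 16.543 N acting down the slope.
Newton's second law for the cart (up-slope positive): T − 53.196 − 16.543 = 7.8 a. For the hanging weight (downward positive): 15 × 10 − T = 15 a.
Adding the two equations eliminates T: 80.261 = 22.8 a, so a = 3.5202 m/s².
Then from the hanging weight's equation, T = 15 × (10 − 3.5202) = 97.197 N.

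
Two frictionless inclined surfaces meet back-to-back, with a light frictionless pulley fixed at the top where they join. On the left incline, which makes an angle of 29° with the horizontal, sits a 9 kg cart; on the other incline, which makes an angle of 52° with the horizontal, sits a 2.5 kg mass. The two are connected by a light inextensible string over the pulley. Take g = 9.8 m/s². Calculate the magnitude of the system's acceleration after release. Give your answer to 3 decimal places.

Resolve each weight along its own incline: the 9 kg mass has component 9 × 9.8 × sin 29° = 42.760 N down its slope, and the 2.5 kg mass has 2.5 × 9.8 × sin 52° = 19.306 N down its slope.
The 9 kg side's 42.760 N exceeds the other side's 19.306 N, so that mass slides down and the 2.5 kg mass slides up. Taking that direction as positive, Newton's second law for the whole system gives 42.760 − 19.306 = (9 + 2.5) a, so a = 23.454 / 11.5 = 2.0395 m/s².

2.039 m/s²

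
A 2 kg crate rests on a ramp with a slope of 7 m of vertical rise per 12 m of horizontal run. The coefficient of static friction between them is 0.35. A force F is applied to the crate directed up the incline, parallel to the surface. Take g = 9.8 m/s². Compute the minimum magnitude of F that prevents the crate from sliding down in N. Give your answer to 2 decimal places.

The normal force is N = mg cos 30.26° = 16.930 N. With F at its minimum the crate is on the verge of sliding down, so static friction is at its maximum μ_s N = 0.35 × 16.930 = 5.925 N and acts up the slope.
Equilibrium along the incline: F + μ_s N = mg sin 30.26°, so F = 9.876 − 5.925 = 3.951 N.

3.95 N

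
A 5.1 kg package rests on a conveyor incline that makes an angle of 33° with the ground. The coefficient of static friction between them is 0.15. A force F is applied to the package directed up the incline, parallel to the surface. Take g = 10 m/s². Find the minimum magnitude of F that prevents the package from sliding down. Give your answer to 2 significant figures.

21 N

The normal force is N = mg cos 33° = 42.772 N. With F at its minimum the package is on the verge of sliding down, so static friction is at its maximum μ_s N = 0.15 × 42.772 = 6.416 N and acts up the slope.
Equilibrium along the incline: F + μ_s N = mg sin 33°, so F = 27.777 − 6.416 = 21.361 N.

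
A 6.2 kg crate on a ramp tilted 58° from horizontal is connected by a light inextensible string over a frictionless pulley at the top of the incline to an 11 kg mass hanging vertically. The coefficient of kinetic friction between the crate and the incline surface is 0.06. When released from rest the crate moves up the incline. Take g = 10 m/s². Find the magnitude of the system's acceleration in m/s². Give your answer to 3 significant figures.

For the crate on the incline: the weight component along the slope is m₁g sin 58° = 6.2 × 10 × 0.8480 = 52.576 N and the normal force is N = m₁g cos 58° = 32.855 N.
Kinetic friction opposes the crate's motion up the incline: f = μN = 0.06 × 32.855 = 1.971 N acting down the slope.
Newton's second law for the crate (up-slope positive): T − 52.576 − 1.971 = 6.2 a. For the hanging mass (downward positive): 11 × 10 − T = 11 a.
Adding the two equations eliminates T: 55.453 = 17.2 a, so a = 3.2240 m/s².

3.22 m/s²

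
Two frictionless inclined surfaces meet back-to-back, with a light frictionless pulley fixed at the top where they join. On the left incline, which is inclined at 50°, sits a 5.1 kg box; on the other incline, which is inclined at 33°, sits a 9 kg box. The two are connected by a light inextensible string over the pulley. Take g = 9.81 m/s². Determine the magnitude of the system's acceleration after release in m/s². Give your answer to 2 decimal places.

Resolve each weight along its own incline: the 5.1 kg mass has component 5.1 × 9.81 × sin 50° = 38.326 N down its slope, and the 9 kg mass has 9 × 9.81 × sin 33° = 48.086 N down its slope.
The 9 kg side's 48.086 N exceeds the other side's 38.326 N, so that mass slides down and the 5.1 kg mass slides up. Taking that direction as positive, Newton's second law for the whole system gives 48.086 − 38.326 = (5.1 + 9) a, so a = 9.760 / 14.1 = 0.6922 m/s².

0.69 m/s²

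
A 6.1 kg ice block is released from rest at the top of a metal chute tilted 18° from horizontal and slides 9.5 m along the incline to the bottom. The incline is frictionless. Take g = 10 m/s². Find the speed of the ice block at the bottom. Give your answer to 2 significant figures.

7.7 m/s

The weight component along the incline is mg sin 18° = 18.850 N and the normal force is N = mg cos 18° = 58.014 N.
With no friction, a = g sin 18° = 3.0902 m/s².
Starting from rest over a distance of 9.5 m, v² = 2aL = 2 × 3.0902 × 9.5 = 58.7138, so v = 7.6625 m/s.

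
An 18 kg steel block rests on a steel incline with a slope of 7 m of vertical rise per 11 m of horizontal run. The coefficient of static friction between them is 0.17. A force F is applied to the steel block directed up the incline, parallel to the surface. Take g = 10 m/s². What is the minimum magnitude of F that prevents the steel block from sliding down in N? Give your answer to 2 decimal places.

70.82 N

The normal force is N = mg cos 32.47° = 151.859 N. With F at its minimum the steel block is on the verge of sliding down, so static friction is at its maximum μ_s N = 0.17 × 151.859 = 25.816 N and acts up the slope.
Equilibrium along the incline: F + μ_s N = mg sin 32.47°, so F = 96.638 − 25.816 = 70.822 N.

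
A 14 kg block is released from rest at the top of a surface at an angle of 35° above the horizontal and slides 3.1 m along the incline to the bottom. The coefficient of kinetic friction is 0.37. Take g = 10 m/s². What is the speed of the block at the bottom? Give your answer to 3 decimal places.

The weight component along the incline is mg sin 35° = 80.301 N and the normal force is N = mg cos 35° = 114.681 N.
Friction up the slope is f = μN = 0.37 × 114.681 = 42.432 N, so the net downslope force is 80.301 − 42.432 = 37.869 N and a = 37.869 / 14 = 2.7049 m/s².
Starting from rest over a distance of 3.1 m, v² = 2aL = 2 × 2.7049 × 3.1 = 16.7704, so v = 4.0952 m/s.

4.095 m/s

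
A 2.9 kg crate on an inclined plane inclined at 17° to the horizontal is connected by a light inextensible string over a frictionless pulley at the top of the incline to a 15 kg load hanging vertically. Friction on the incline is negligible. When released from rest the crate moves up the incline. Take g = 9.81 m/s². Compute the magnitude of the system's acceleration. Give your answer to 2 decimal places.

For the crate on the incline: the weight component along the slope is m₁g sin 17° = 2.9 × 9.81 × 0.2924 = 8.318 N and the normal force is N = m₁g cos 17° = 27.206 N.
Newton's second law for the crate (up-slope positive): T − 8.318 = 2.9 a. For the hanging load (downward positive): 15 × 9.81 − T = 15 a.
Adding the two equations eliminates T: 138.832 = 17.9 a, so a = 7.7560 m/s².

7.76 m/s²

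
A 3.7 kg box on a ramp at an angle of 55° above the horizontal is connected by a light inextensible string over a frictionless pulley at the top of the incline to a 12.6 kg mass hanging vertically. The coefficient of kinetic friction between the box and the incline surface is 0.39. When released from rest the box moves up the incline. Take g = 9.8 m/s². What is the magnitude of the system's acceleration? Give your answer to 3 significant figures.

5.26 m/s²

For the box on the incline: the weight component along the slope is m₁g sin 55° = 3.7 × 9.8 × 0.8192 = 29.704 N and the normal force is N = m₁g cos 55° = 20.798 N.
Kinetic friction opposes the box's motion up the incline: f = μN = 0.39 × 20.798 = 8.111 N acting down the slope.
Newton's second law for the box (up-slope positive): T − 29.704 − 8.111 = 3.7 a. For the hanging mass (downward positive): 12.6 × 9.8 − T = 12.6 a.
Adding the two equations eliminates T: 85.665 = 16.3 a, so a = 5.2555 m/s².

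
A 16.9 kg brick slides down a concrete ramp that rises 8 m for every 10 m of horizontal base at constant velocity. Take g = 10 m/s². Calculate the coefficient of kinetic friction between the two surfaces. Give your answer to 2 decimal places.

At constant velocity the net force along the incline is zero: mg sin 38.66° = μ mg cos 38.66°.
So μ = tan 38.66° = 0.6247 / 0.7809 = 0.8000.

0.80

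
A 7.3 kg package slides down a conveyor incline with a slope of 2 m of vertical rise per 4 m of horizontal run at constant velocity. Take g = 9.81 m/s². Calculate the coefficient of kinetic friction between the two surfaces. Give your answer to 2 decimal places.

0.50

At constant velocity the net force along the incline is zero: mg sin 26.57° = μ mg cos 26.57°.
So μ = tan 26.57° = 0.4472 / 0.8944 = 0.5000.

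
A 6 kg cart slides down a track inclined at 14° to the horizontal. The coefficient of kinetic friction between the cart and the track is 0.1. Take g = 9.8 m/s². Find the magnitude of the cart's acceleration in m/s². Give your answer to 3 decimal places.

1.420 m/s²

Resolving the weight along the incline: the component pulling the cart down the slope is mg sin 14° = 6 × 9.8 × 0.2419 = 14.224 N, and the normal force is N = mg cos 14° = 6 × 9.8 × 0.9703 = 57.054 N.
Kinetic friction acts up the slope with magnitude f = μN = 0.1 × 57.054 = 5.705 N.
Net force along the incline is 14.224 − 5.705 = 8.519 N, so a = 8.519 / 6 = 1.4198 m/s².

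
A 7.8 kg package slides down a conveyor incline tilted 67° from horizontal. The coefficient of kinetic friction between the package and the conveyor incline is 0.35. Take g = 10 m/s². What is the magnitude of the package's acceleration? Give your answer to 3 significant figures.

Resolving the weight along the incline: the component pulling the package down the slope is mg sin 67° = 7.8 × 10 × 0.9205 = 71.799 N, and the normal force is N = mg cos 67° = 7.8 × 10 × 0.3907 = 30.475 N.
Kinetic friction acts up the slope with magnitude f = μN = 0.35 × 30.475 = 10.666 N.
Net force along the incline is 71.799 − 10.666 = 61.133 N, so a = 61.133 / 7.8 = 7.8376 m/s².

7.84 m/s²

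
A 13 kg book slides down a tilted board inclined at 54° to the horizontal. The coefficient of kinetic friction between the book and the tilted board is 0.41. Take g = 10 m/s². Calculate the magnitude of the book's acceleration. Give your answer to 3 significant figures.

5.68 m/s²

Resolving the weight along the incline: the component pulling the book down the slope is mg sin 54° = 13 × 10 × 0.8090 = 105.170 N, and the normal force is N = mg cos 54° = 13 × 10 × 0.5878 = 76.414 N.
Kinetic friction acts up the slope with magnitude f = μN = 0.41 × 76.414 = 31.330 N.
Net force along the incline is 105.170 − 31.330 = 73.840 N, so a = 73.840 / 13 = 5.6800 m/s².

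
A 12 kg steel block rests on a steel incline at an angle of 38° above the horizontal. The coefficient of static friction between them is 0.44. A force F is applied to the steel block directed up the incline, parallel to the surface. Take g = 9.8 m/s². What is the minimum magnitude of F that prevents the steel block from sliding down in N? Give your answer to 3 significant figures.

31.6 N

The normal force is N = mg cos 38° = 92.670 N. With F at its minimum the steel block is on the verge of sliding down, so static friction is at its maximum μ_s N = 0.44 × 92.670 = 40.775 N and acts up the slope.
Equilibrium along the incline: F + μ_s N = mg sin 38°, so F = 72.402 − 40.775 = 31.627 N.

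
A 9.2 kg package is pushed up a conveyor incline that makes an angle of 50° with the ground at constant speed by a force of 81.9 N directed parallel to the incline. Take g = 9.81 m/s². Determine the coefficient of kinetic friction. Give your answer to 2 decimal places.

At constant speed ΣF = 0 along the incline. The applied 81.9 N acts up the slope; the weight component mg sin 50° = 69.137 N and kinetic friction μN both act down the slope.
So 81.9 = 69.137 + μ × 58.013, giving μ = (81.9 − 69.137) / 58.013 = 0.2200.

0.22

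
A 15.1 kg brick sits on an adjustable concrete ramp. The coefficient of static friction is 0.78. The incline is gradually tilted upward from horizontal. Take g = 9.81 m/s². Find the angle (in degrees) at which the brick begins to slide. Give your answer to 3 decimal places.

37.954°

At the threshold of sliding, static friction is at its maximum μ_s N and exactly balances the weight component along the incline: mg sin θ = μ_s mg cos θ.
Hence tan θ = μ_s = 0.78, so θ = arctan(0.78) = 37.9542°.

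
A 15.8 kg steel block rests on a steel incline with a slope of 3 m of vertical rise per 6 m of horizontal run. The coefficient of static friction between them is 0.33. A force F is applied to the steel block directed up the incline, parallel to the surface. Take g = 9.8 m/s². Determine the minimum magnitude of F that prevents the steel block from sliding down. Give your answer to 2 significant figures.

24 N

The normal force is N = mg cos 26.57° = 138.493 N. With F at its minimum the steel block is on the verge of sliding down, so static friction is at its maximum μ_s N = 0.33 × 138.493 = 45.703 N and acts up the slope.
Equilibrium along the incline: F + μ_s N = mg sin 26.57°, so F = 69.247 − 45.703 = 23.544 N.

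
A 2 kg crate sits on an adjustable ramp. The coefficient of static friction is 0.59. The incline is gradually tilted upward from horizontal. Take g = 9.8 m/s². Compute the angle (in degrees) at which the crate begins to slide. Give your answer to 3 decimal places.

At the threshold of sliding, static friction is at its maximum μ_s N and exactly balances the weight component along the incline: mg sin θ = μ_s mg cos θ.
Hence tan θ = μ_s = 0.59, so θ = arctan(0.59) = 30.5406°.

30.541°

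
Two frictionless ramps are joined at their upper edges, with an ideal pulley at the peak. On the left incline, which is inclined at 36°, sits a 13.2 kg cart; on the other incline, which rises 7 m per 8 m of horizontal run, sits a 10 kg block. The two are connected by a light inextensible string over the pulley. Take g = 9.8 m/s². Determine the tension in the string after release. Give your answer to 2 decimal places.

Resolve each weight along its own incline: the 13.2 kg mass has component 13.2 × 9.8 × sin 36° = 76.036 N down its slope, and the 10 kg mass has 10 × 9.8 × sin 41.19° = 64.533 N down its slope.
The 13.2 kg side's 76.036 N exceeds the other side's 64.533 N, so that mass slides down and the 10 kg mass slides up. Taking that direction as positive, Newton's second law for the whole system gives 76.036 − 64.533 = (13.2 + 10) a, so a = 11.503 / 23.2 = 0.4958 m/s².
For the 10 kg mass (up-slope positive): T − 64.533 = 10 × 0.4958, so T = 69.491 N.

69.49 N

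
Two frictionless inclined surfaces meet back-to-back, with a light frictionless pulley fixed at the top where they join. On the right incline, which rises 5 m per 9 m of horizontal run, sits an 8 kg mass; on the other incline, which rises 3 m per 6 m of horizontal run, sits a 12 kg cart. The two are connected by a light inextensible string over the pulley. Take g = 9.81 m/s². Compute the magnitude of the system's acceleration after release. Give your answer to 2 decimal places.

0.73 m/s²

Resolve each weight along its own incline: the 8 kg mass has component 8 × 9.81 × sin 29.05° = 38.113 N down its slope, and the 12 kg mass has 12 × 9.81 × sin 26.57° = 52.646 N down its slope.
The 12 kg side's 52.646 N exceeds the other side's 38.113 N, so that mass slides down and the 8 kg mass slides up. Taking that direction as positive, Newton's second law for the whole system gives 52.646 − 38.113 = (8 + 12) a, so a = 14.533 / 20 = 0.7267 m/s².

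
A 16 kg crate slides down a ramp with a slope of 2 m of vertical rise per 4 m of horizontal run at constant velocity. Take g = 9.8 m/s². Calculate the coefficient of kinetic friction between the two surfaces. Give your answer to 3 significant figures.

0.500

At constant velocity the net force along the incline is zero: mg sin 26.57° = μ mg cos 26.57°.
So μ = tan 26.57° = 0.4472 / 0.8944 = 0.5000.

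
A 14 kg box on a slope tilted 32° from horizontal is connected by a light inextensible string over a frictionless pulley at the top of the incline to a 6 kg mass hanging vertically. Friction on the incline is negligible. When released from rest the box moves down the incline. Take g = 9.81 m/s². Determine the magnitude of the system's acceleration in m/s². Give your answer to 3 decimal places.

For the box on the incline: the weight component along the slope is m₁g sin 32° = 14 × 9.81 × 0.5299 = 72.776 N and the normal force is N = m₁g cos 32° = 116.471 N.
Newton's second law for the box (down-slope positive): 72.776 − T = 14 a. For the hanging mass (upward positive): T − 6 × 9.81 = 6 a.
Adding the two equations eliminates T: 13.916 = 20 a, so a = 0.6958 m/s².

0.696 m/s²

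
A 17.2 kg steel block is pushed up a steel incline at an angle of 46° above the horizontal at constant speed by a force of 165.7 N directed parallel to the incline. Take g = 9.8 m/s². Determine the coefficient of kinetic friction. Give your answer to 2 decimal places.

At constant speed ΣF = 0 along the incline. The applied 165.7 N acts up the slope; the weight component mg sin 46° = 121.252 N and kinetic friction μN both act down the slope.
So 165.7 = 121.252 + μ × 117.092, giving μ = (165.7 − 121.252) / 117.092 = 0.3796.

0.38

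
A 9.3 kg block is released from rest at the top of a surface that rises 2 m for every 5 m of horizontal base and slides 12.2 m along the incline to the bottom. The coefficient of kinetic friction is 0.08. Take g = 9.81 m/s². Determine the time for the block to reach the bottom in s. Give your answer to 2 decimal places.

2.89 s

The weight component along the incline is mg sin 21.80° = 33.883 N and the normal force is N = mg cos 21.80° = 84.708 N.
Friction up the slope is f = μN = 0.08 × 84.708 = 6.777 N, so the net downslope force is 33.883 − 6.777 = 27.106 N and a = 27.106 / 9.3 = 2.9146 m/s².
Starting from rest, L = ½at², so t = √(2L/a) = √(2 × 12.2 / 2.9146) = 2.8934 s.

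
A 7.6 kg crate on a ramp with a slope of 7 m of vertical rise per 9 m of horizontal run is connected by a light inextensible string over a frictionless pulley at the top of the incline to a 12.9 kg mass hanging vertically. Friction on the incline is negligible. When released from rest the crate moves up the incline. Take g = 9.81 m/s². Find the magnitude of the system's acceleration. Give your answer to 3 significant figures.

For the crate on the incline: the weight component along the slope is m₁g sin 37.87° = 7.6 × 9.81 × 0.6139 = 45.770 N and the normal force is N = m₁g cos 37.87° = 58.851 N.
Newton's second law for the crate (up-slope positive): T − 45.770 = 7.6 a. For the hanging mass (downward positive): 12.9 × 9.81 − T = 12.9 a.
Adding the two equations eliminates T: 80.779 = 20.5 a, so a = 3.9404 m/s².

3.94 m/s²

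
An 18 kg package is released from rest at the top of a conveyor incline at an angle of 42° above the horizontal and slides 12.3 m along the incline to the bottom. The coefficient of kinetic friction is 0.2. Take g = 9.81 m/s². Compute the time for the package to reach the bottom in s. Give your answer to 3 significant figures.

The weight component along the incline is mg sin 42° = 118.155 N and the normal force is N = mg cos 42° = 131.225 N.
Friction up the slope is f = μN = 0.2 × 131.225 = 26.245 N, so the net downslope force is 118.155 − 26.245 = 91.910 N and a = 91.910 / 18 = 5.1061 m/s².
Starting from rest, L = ½at², so t = √(2L/a) = √(2 × 12.3 / 5.1061) = 2.1949 s.

2.19 s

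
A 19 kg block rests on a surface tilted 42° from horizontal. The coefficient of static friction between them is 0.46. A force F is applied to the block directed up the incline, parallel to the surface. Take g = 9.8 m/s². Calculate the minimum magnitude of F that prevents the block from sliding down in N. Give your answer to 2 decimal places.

The normal force is N = mg cos 42° = 138.374 N. With F at its minimum the block is on the verge of sliding down, so static friction is at its maximum μ_s N = 0.46 × 138.374 = 63.652 N and acts up the slope.
Equilibrium along the incline: F + μ_s N = mg sin 42°, so F = 124.592 − 63.652 = 60.940 N.

60.94 N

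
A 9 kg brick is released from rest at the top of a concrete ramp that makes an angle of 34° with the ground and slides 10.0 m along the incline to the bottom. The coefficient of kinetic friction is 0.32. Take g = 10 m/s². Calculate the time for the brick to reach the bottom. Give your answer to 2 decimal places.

The weight component along the incline is mg sin 34° = 50.327 N and the normal force is N = mg cos 34° = 74.613 N.
Friction up the slope is f = μN = 0.32 × 74.613 = 23.876 N, so the net downslope force is 50.327 − 23.876 = 26.451 N and a = 26.451 / 9 = 2.9390 m/s².
Starting from rest, L = ½at², so t = √(2L/a) = √(2 × 10.0 / 2.9390) = 2.6086 s.

2.61 s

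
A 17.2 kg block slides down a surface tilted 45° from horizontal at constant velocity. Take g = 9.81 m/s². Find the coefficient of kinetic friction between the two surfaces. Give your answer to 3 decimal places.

1.000

At constant velocity the net force along the incline is zero: mg sin 45° = μ mg cos 45°.
So μ = tan 45° = 0.7071 / 0.7071 = 1.0000.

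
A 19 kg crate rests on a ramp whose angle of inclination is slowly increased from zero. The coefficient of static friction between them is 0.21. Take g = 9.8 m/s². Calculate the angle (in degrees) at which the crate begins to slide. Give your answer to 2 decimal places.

At the threshold of sliding, static friction is at its maximum μ_s N and exactly balances the weight component along the incline: mg sin θ = μ_s mg cos θ.
Hence tan θ = μ_s = 0.21, so θ = arctan(0.21) = 11.8598°.

11.86°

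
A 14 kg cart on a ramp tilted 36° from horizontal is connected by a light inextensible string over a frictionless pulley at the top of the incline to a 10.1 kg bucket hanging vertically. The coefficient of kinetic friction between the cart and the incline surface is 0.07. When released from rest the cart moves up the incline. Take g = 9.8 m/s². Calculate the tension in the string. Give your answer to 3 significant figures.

94.6 N

For the cart on the incline: the weight component along the slope is m₁g sin 36° = 14 × 9.8 × 0.5878 = 80.646 N and the normal force is N = m₁g cos 36° = 110.997 N.
Kinetic friction opposes the cart's motion up the incline: f = μN = 0.07 × 110.997 = 7.770 N acting down the slope.
Newton's second law for the cart (up-slope positive): T − 80.646 − 7.770 = 14 a. For the hanging bucket (downward positive): 10.1 × 9.8 − T = 10.1 a.
Adding the two equations eliminates T: 10.564 = 24.1 a, so a = 0.4383 m/s².
Then from the hanging bucket's equation, T = 10.1 × (9.8 − 0.4383) = 94.553 N.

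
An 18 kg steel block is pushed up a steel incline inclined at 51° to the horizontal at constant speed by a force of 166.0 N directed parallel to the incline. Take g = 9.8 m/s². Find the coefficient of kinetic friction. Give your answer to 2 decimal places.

At constant speed ΣF = 0 along the incline. The applied 166.0 N acts up the slope; the weight component mg sin 51° = 137.089 N and kinetic friction μN both act down the slope.
So 166.0 = 137.089 + μ × 111.012, giving μ = (166.0 − 137.089) / 111.012 = 0.2604.

0.26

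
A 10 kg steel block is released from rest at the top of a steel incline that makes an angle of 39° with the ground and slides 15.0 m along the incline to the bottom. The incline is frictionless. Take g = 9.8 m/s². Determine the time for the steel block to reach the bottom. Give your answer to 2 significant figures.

The weight component along the incline is mg sin 39° = 61.673 N and the normal force is N = mg cos 39° = 76.160 N.
With no friction, a = g sin 39° = 6.1673 m/s².
Starting from rest, L = ½at², so t = √(2L/a) = √(2 × 15.0 / 6.1673) = 2.2055 s.

2.2 s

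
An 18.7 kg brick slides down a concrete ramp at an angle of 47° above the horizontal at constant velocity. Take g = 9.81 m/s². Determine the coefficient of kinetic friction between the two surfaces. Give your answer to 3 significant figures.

1.07

At constant velocity the net force along the incline is zero: mg sin 47° = μ mg cos 47°.
So μ = tan 47° = 0.7314 / 0.6820 = 1.0724.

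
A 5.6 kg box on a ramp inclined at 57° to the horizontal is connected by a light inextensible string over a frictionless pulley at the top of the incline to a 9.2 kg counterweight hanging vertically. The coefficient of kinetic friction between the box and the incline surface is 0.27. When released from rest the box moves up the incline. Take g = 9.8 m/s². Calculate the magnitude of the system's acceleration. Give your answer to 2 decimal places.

For the box on the incline: the weight component along the slope is m₁g sin 57° = 5.6 × 9.8 × 0.8387 = 46.028 N and the normal force is N = m₁g cos 57° = 29.890 N.
Kinetic friction opposes the box's motion up the incline: f = μN = 0.27 × 29.890 = 8.070 N acting down the slope.
Newton's second law for the box (up-slope positive): T − 46.028 − 8.070 = 5.6 a. For the hanging counterweight (downward positive): 9.2 × 9.8 − T = 9.2 a.
Adding the two equations eliminates T: 36.062 = 14.8 a, so a = 2.4366 m/s².

2.44 m/s²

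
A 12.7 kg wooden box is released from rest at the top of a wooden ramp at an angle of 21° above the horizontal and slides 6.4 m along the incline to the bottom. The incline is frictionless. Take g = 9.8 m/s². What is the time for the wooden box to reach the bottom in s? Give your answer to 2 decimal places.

The weight component along the incline is mg sin 21° = 44.602 N and the normal force is N = mg cos 21° = 116.193 N.
With no friction, a = g sin 21° = 3.5120 m/s².
Starting from rest, L = ½at², so t = √(2L/a) = √(2 × 6.4 / 3.5120) = 1.9091 s.

1.91 s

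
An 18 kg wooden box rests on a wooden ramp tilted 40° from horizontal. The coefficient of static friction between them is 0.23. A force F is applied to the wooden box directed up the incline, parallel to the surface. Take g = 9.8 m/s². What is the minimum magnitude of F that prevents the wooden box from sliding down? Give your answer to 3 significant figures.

The normal force is N = mg cos 40° = 135.130 N. With F at its minimum the wooden box is on the verge of sliding down, so static friction is at its maximum μ_s N = 0.23 × 135.130 = 31.080 N and acts up the slope.
Equilibrium along the incline: F + μ_s N = mg sin 40°, so F = 113.388 − 31.080 = 82.308 N.

82.3 N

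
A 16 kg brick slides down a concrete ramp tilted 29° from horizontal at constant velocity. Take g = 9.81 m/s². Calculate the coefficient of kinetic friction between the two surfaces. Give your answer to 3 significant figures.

0.554

At constant velocity the net force along the incline is zero: mg sin 29° = μ mg cos 29°.
So μ = tan 29° = 0.4848 / 0.8746 = 0.5543.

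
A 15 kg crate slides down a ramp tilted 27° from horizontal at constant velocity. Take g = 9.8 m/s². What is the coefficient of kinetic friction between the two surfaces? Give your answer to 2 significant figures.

At constant velocity the net force along the incline is zero: mg sin 27° = μ mg cos 27°.
So μ = tan 27° = 0.4540 / 0.8910 = 0.5095.

0.51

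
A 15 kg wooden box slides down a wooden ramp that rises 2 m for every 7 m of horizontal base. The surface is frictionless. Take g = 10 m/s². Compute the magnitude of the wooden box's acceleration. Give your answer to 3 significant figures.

Resolving the weight along the incline: the component pulling the wooden box down the slope is mg sin 15.95° = 15 × 10 × 0.2747 = 41.205 N, and the normal force is N = mg cos 15.95° = 15 × 10 × 0.9615 = 144.225 N.
With no friction the net force along the incline is 41.205 N, so a = g sin 15.95° = 41.205 / 15 = 2.7470 m/s².

2.75 m/s²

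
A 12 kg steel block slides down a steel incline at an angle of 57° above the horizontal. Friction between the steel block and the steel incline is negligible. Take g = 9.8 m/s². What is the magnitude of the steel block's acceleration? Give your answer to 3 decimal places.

Resolving the weight along the incline: the component pulling the steel block down the slope is mg sin 57° = 12 × 9.8 × 0.8387 = 98.631 N, and the normal force is N = mg cos 57° = 12 × 9.8 × 0.5446 = 64.045 N.
With no friction the net force along the incline is 98.631 N, so a = g sin 57° = 98.631 / 12 = 8.2193 m/s².

8.219 m/s²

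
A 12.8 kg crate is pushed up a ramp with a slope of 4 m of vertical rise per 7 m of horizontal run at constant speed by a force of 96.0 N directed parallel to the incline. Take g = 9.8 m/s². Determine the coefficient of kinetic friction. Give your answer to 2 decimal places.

At constant speed ΣF = 0 along the incline. The applied 96.0 N acts up the slope; the weight component mg sin 29.74° = 62.236 N and kinetic friction μN both act down the slope.
So 96.0 = 62.236 + μ × 108.912, giving μ = (96.0 − 62.236) / 108.912 = 0.3100.

0.31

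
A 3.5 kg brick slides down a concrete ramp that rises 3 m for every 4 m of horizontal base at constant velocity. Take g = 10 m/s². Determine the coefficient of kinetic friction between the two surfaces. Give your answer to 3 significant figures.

0.750

At constant velocity the net force along the incline is zero: mg sin 36.87° = μ mg cos 36.87°.
So μ = tan 36.87° = 0.6000 / 0.8000 = 0.7500.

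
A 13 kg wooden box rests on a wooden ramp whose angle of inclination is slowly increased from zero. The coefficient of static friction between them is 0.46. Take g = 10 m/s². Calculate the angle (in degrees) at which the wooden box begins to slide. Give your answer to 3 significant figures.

24.7°

At the threshold of sliding, static friction is at its maximum μ_s N and exactly balances the weight component along the incline: mg sin θ = μ_s mg cos θ.
Hence tan θ = μ_s = 0.46, so θ = arctan(0.46) = 24.7024°.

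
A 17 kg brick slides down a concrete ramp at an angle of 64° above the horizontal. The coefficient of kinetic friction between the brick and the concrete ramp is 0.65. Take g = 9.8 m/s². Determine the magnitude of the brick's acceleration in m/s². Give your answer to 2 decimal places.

Resolving the weight along the incline: the component pulling the brick down the slope is mg sin 64° = 17 × 9.8 × 0.8988 = 149.740 N, and the normal force is N = mg cos 64° = 17 × 9.8 × 0.4384 = 73.037 N.
Kinetic friction acts up the slope with magnitude f = μN = 0.65 × 73.037 = 47.474 N.
Net force along the incline is 149.740 − 47.474 = 102.266 N, so a = 102.266 / 17 = 6.0156 m/s².

6.02 m/s²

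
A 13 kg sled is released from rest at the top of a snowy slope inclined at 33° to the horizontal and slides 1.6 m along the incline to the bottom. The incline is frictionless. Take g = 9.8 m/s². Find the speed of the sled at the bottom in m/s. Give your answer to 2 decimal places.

The weight component along the incline is mg sin 33° = 69.387 N and the normal force is N = mg cos 33° = 106.847 N.
With no friction, a = g sin 33° = 5.3375 m/s².
Starting from rest over a distance of 1.6 m, v² = 2aL = 2 × 5.3375 × 1.6 = 17.0800, so v = 4.1328 m/s.

4.13 m/s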